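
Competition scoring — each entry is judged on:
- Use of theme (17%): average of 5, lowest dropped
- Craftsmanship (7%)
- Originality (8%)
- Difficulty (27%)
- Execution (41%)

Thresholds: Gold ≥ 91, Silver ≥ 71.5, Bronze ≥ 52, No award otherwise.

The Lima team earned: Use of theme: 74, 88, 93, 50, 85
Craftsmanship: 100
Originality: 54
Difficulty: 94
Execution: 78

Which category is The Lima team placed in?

Silver

Use of theme: drop 50 → average of remaining 4 = 340/4 = 85
Weighted total:
  Use of theme 85 × 0.17 = 14.45
  Craftsmanship 100 × 0.07 = 7
  Originality 54 × 0.08 = 4.32
  Difficulty 94 × 0.27 = 25.38
  Execution 78 × 0.41 = 31.98
Sum = 83.13
83.13 is ≥ 71.5 and < 91 → Silver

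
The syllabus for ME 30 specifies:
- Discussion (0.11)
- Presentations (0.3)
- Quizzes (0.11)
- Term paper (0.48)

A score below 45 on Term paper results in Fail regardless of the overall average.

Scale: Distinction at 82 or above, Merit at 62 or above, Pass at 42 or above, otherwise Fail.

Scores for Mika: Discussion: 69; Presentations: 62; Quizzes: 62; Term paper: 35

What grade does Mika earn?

Term paper score 35 < 45: minimum not met.
Weighted total:
  Discussion 69 × 0.11 = 7.59
  Presentations 62 × 0.3 = 18.6
  Quizzes 62 × 0.11 = 6.82
  Term paper 35 × 0.48 = 16.8
Sum = 49.81
Because the Term paper minimum was not met, the result is Fail.

Fail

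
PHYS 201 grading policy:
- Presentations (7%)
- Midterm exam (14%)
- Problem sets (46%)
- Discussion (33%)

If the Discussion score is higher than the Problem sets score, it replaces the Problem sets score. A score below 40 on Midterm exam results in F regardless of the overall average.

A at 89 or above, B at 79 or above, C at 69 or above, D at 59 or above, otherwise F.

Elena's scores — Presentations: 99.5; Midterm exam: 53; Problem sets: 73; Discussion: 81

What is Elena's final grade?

C

Discussion (81) > Problem sets (73), so Problem sets counts as 81.
Midterm exam score 53 ≥ 40: minimum met.
Weighted total:
  Presentations 99.5 × 0.07 = 6.965
  Midterm exam 53 × 0.14 = 7.42
  Problem sets 81 × 0.46 = 37.26
  Discussion 81 × 0.33 = 26.73
Sum = 78.375
78.375 is ≥ 69 and < 79 → C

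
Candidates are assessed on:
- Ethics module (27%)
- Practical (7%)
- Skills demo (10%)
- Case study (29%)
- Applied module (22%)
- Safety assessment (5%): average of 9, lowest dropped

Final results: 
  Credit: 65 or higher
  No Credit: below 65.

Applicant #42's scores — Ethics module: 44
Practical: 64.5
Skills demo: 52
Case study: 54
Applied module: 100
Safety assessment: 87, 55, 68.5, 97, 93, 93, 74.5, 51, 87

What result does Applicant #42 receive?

No Credit

Safety assessment: drop 51 → average of remaining 8 = 655/8 = 81.875
Weighted total:
  Ethics module 44 × 0.27 = 11.88
  Practical 64.5 × 0.07 = 4.515
  Skills demo 52 × 0.1 = 5.2
  Case study 54 × 0.29 = 15.66
  Applied module 100 × 0.22 = 22
  Safety assessment 81.875 × 0.05 = 4.09375
Sum = 63.34875
63.34875 < 65 → No Credit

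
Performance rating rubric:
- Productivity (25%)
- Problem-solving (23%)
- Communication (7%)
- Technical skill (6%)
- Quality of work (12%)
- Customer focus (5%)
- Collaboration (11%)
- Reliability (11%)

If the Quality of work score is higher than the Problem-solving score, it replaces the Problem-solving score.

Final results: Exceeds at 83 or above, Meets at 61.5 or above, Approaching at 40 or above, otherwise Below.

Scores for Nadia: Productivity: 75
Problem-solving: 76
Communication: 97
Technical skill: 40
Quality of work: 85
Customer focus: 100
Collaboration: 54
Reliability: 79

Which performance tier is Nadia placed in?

Quality of work (85) > Problem-solving (76), so Problem-solving counts as 85.
Weighted total:
  Productivity 75 × 0.25 = 18.75
  Problem-solving 85 × 0.23 = 19.55
  Communication 97 × 0.07 = 6.79
  Technical skill 40 × 0.06 = 2.4
  Quality of work 85 × 0.12 = 10.2
  Customer focus 100 × 0.05 = 5
  Collaboration 54 × 0.11 = 5.94
  Reliability 79 × 0.11 = 8.69
Sum = 77.32
77.32 is ≥ 61.5 and < 83 → Meets

Meets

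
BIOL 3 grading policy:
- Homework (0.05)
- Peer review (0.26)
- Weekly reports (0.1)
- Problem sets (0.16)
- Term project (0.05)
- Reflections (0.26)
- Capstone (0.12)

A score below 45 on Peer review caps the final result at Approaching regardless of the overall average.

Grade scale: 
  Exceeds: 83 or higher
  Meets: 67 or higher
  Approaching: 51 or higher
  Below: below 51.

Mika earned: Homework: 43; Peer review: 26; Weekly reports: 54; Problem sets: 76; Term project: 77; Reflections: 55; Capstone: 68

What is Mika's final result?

Approaching

Peer review score 26 < 45: minimum not met.
Weighted total:
  Homework 43 × 0.05 = 2.15
  Peer review 26 × 0.26 = 6.76
  Weekly reports 54 × 0.1 = 5.4
  Problem sets 76 × 0.16 = 12.16
  Term project 77 × 0.05 = 3.85
  Reflections 55 × 0.26 = 14.3
  Capstone 68 × 0.12 = 8.16
Sum = 52.78
52.78 would be Approaching; cap at Approaching applies → Approaching.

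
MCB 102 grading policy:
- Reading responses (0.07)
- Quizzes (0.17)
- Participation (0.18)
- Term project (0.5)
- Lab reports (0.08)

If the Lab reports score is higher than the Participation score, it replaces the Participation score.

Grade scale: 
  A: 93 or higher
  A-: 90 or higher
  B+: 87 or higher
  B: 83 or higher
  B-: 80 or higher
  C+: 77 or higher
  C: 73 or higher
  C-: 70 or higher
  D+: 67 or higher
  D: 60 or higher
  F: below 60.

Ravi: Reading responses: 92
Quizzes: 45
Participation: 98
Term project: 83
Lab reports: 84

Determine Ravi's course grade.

Lab reports (84) ≤ Participation (98), so Participation stays at 98.
Weighted total:
  Reading responses 92 × 0.07 = 6.44
  Quizzes 45 × 0.17 = 7.65
  Participation 98 × 0.18 = 17.64
  Term project 83 × 0.5 = 41.5
  Lab reports 84 × 0.08 = 6.72
Sum = 79.95
79.95 is ≥ 77 and < 80 → C+

C+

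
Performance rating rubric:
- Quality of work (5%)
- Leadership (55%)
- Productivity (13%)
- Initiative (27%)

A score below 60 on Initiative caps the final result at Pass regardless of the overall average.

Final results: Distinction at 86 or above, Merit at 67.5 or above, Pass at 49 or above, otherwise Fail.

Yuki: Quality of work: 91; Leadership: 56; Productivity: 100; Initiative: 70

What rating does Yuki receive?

Pass

Initiative score 70 ≥ 60: minimum met.
Weighted total:
  Quality of work 91 × 0.05 = 4.55
  Leadership 56 × 0.55 = 30.8
  Productivity 100 × 0.13 = 13
  Initiative 70 × 0.27 = 18.9
Sum = 67.25
67.25 is ≥ 49 and < 67.5 → Pass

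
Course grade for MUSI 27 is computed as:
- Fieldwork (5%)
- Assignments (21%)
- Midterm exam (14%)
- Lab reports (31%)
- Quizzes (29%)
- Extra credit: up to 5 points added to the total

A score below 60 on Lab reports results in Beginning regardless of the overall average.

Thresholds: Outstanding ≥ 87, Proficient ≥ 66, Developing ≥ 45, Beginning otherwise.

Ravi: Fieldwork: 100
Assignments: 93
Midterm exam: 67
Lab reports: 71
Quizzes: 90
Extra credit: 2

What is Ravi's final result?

Lab reports score 71 ≥ 60: minimum met.
Weighted total:
  Fieldwork 100 × 0.05 = 5
  Assignments 93 × 0.21 = 19.53
  Midterm exam 67 × 0.14 = 9.38
  Lab reports 71 × 0.31 = 22.01
  Quizzes 90 × 0.29 = 26.1
Sum = 82.02
Extra credit: 82.02 + 2 = 84.02
84.02 is ≥ 66 and < 87 → Proficient

Proficient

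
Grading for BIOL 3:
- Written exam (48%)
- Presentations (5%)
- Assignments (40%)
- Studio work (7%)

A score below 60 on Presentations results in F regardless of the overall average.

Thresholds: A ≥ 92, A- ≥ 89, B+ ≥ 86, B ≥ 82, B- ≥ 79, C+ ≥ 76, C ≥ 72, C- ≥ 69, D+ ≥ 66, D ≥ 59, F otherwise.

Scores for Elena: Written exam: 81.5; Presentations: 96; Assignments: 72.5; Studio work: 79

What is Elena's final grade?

C+

Presentations score 96 ≥ 60: minimum met.
Weighted total:
  Written exam 81.5 × 0.48 = 39.12
  Presentations 96 × 0.05 = 4.8
  Assignments 72.5 × 0.4 = 29
  Studio work 79 × 0.07 = 5.53
Sum = 78.45
78.45 is ≥ 76 and < 79 → C+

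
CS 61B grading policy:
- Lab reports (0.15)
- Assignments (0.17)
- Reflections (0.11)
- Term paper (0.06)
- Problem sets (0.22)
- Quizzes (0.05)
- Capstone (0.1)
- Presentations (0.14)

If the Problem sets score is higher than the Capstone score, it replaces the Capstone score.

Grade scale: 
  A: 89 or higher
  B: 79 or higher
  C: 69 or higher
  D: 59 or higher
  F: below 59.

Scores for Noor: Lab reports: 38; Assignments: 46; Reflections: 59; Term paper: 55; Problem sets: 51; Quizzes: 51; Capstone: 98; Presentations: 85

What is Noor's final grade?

F

Problem sets (51) ≤ Capstone (98), so Capstone stays at 98.
Weighted total:
  Lab reports 38 × 0.15 = 5.7
  Assignments 46 × 0.17 = 7.82
  Reflections 59 × 0.11 = 6.49
  Term paper 55 × 0.06 = 3.3
  Problem sets 51 × 0.22 = 11.22
  Quizzes 51 × 0.05 = 2.55
  Capstone 98 × 0.1 = 9.8
  Presentations 85 × 0.14 = 11.9
Sum = 58.78
58.78 < 59 → F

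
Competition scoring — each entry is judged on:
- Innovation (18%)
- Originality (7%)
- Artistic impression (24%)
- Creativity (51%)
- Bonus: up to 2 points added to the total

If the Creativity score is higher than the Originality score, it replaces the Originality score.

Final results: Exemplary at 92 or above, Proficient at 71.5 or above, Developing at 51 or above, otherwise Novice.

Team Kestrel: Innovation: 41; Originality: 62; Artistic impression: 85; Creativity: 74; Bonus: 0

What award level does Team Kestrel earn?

Developing

Creativity (74) > Originality (62), so Originality counts as 74.
Weighted total:
  Innovation 41 × 0.18 = 7.38
  Originality 74 × 0.07 = 5.18
  Artistic impression 85 × 0.24 = 20.4
  Creativity 74 × 0.51 = 37.74
Sum = 70.7
Bonus: 70.7 + 0 = 70.7
70.7 is ≥ 51 and < 71.5 → Developing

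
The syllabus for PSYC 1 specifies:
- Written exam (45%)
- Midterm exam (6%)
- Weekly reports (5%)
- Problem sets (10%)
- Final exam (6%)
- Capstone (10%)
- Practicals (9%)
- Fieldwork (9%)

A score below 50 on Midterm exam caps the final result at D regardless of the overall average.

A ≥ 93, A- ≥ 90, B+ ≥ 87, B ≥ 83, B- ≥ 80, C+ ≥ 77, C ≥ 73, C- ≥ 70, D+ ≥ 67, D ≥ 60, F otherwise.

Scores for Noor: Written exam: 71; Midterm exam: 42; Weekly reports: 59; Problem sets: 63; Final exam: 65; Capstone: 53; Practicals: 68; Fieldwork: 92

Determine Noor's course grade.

D

Midterm exam score 42 < 50: minimum not met.
Weighted total:
  Written exam 71 × 0.45 = 31.95
  Midterm exam 42 × 0.06 = 2.52
  Weekly reports 59 × 0.05 = 2.95
  Problem sets 63 × 0.1 = 6.3
  Final exam 65 × 0.06 = 3.9
  Capstone 53 × 0.1 = 5.3
  Practicals 68 × 0.09 = 6.12
  Fieldwork 92 × 0.09 = 8.28
Sum = 67.32
67.32 would be D+; cap at D applies → D.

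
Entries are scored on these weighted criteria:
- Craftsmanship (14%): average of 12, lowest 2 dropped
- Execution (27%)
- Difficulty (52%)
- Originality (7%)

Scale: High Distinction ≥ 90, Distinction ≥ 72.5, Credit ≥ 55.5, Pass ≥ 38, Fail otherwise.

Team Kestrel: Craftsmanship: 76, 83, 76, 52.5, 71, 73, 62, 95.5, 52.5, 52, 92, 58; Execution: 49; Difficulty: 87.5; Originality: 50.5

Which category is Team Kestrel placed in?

Distinction

Craftsmanship: drop 52, 52.5 → average of remaining 10 = 739/10 = 73.9
Weighted total:
  Craftsmanship 73.9 × 0.14 = 10.346
  Execution 49 × 0.27 = 13.23
  Difficulty 87.5 × 0.52 = 45.5
  Originality 50.5 × 0.07 = 3.535
Sum = 72.611
72.611 is ≥ 72.5 and < 90 → Distinction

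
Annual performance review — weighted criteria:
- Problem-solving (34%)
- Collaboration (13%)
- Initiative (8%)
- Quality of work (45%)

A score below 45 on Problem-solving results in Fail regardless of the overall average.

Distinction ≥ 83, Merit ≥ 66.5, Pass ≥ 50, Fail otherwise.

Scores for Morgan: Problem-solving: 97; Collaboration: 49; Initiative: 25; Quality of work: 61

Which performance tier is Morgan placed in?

Problem-solving score 97 ≥ 45: minimum met.
Weighted total:
  Problem-solving 97 × 0.34 = 32.98
  Collaboration 49 × 0.13 = 6.37
  Initiative 25 × 0.08 = 2
  Quality of work 61 × 0.45 = 27.45
Sum = 68.8
68.8 is ≥ 66.5 and < 83 → Merit

Merit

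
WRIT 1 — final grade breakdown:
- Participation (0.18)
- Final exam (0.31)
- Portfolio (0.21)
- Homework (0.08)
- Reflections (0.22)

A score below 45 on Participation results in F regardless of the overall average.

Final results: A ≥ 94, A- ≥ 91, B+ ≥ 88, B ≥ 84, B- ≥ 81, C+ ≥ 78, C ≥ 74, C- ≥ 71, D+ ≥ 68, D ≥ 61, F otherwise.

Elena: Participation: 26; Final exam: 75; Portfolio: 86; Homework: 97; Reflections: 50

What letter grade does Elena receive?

F

Participation score 26 < 45: minimum not met.
Weighted total:
  Participation 26 × 0.18 = 4.68
  Final exam 75 × 0.31 = 23.25
  Portfolio 86 × 0.21 = 18.06
  Homework 97 × 0.08 = 7.76
  Reflections 50 × 0.22 = 11
Sum = 64.75
Because the Participation minimum was not met, the result is F.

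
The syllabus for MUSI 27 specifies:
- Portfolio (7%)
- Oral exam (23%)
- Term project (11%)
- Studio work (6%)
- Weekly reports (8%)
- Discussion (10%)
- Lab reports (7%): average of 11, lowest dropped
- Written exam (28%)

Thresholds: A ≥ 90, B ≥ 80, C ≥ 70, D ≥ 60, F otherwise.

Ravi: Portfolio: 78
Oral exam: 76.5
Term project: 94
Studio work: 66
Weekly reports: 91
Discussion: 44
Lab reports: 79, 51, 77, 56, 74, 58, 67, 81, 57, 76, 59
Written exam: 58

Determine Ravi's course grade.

Lab reports: drop 51 → average of remaining 10 = 684/10 = 68.4
Weighted total:
  Portfolio 78 × 0.07 = 5.46
  Oral exam 76.5 × 0.23 = 17.595
  Term project 94 × 0.11 = 10.34
  Studio work 66 × 0.06 = 3.96
  Weekly reports 91 × 0.08 = 7.28
  Discussion 44 × 0.1 = 4.4
  Lab reports 68.4 × 0.07 = 4.788
  Written exam 58 × 0.28 = 16.24
Sum = 70.063
70.063 is ≥ 70 and < 80 → C

C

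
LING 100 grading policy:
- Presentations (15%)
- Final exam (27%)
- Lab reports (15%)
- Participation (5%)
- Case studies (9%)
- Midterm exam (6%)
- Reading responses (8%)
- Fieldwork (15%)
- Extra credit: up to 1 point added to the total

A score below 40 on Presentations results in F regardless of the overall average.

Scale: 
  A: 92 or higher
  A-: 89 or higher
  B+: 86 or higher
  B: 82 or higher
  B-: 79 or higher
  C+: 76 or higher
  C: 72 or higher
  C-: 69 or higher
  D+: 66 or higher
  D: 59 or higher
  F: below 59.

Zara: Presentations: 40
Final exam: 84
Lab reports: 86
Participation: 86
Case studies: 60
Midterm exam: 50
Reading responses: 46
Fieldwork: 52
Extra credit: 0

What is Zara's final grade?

D

Presentations score 40 ≥ 40: minimum met.
Weighted total:
  Presentations 40 × 0.15 = 6
  Final exam 84 × 0.27 = 22.68
  Lab reports 86 × 0.15 = 12.9
  Participation 86 × 0.05 = 4.3
  Case studies 60 × 0.09 = 5.4
  Midterm exam 50 × 0.06 = 3
  Reading responses 46 × 0.08 = 3.68
  Fieldwork 52 × 0.15 = 7.8
Sum = 65.76
Extra credit: 65.76 + 0 = 65.76
65.76 is ≥ 59 and < 66 → D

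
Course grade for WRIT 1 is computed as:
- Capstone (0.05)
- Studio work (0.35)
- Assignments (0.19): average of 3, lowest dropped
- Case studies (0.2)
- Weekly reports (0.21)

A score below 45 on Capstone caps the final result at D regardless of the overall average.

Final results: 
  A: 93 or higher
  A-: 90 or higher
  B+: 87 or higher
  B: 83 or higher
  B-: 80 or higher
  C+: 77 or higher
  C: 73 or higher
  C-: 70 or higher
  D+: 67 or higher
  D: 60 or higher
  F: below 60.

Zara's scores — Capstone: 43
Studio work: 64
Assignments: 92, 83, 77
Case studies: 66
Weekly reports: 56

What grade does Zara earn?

Assignments: drop 77 → average of remaining 2 = 175/2 = 87.5
Capstone score 43 < 45: minimum not met.
Weighted total:
  Capstone 43 × 0.05 = 2.15
  Studio work 64 × 0.35 = 22.4
  Assignments 87.5 × 0.19 = 16.625
  Case studies 66 × 0.2 = 13.2
  Weekly reports 56 × 0.21 = 11.76
Sum = 66.135
66.135 would be D; cap at D applies → D.

D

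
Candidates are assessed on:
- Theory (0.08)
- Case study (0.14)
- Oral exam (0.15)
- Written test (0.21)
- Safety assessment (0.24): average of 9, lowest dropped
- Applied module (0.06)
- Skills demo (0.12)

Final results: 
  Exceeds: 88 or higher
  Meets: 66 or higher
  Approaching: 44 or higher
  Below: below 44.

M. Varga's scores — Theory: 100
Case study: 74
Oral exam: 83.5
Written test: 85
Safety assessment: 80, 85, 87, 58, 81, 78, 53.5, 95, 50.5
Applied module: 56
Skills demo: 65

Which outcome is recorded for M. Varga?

Safety assessment: drop 50.5 → average of remaining 8 = 617.5/8 = 77.1875
Weighted total:
  Theory 100 × 0.08 = 8
  Case study 74 × 0.14 = 10.36
  Oral exam 83.5 × 0.15 = 12.525
  Written test 85 × 0.21 = 17.85
  Safety assessment 77.1875 × 0.24 = 18.525
  Applied module 56 × 0.06 = 3.36
  Skills demo 65 × 0.12 = 7.8
Sum = 78.42
78.42 is ≥ 66 and < 88 → Meets

Meets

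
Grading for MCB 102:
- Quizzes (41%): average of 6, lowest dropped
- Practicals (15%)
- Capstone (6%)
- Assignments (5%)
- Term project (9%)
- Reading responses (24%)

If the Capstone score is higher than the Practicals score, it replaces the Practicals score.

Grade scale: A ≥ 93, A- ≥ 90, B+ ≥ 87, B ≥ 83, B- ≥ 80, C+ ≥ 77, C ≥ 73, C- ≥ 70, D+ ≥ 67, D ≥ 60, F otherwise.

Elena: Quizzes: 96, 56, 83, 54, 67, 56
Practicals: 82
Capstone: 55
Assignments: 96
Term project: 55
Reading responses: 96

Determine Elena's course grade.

Quizzes: drop 54 → average of remaining 5 = 358/5 = 71.6
Capstone (55) ≤ Practicals (82), so Practicals stays at 82.
Weighted total:
  Quizzes 71.6 × 0.41 = 29.356
  Practicals 82 × 0.15 = 12.3
  Capstone 55 × 0.06 = 3.3
  Assignments 96 × 0.05 = 4.8
  Term project 55 × 0.09 = 4.95
  Reading responses 96 × 0.24 = 23.04
Sum = 77.746
77.746 is ≥ 77 and < 80 → C+

C+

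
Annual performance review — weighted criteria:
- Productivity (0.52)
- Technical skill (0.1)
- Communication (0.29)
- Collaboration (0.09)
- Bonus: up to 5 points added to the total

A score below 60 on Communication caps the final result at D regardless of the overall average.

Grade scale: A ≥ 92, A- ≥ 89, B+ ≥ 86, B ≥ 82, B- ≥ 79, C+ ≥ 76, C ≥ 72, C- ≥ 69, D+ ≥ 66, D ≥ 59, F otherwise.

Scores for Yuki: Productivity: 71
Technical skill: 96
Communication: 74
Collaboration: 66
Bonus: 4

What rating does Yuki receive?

C+

Communication score 74 ≥ 60: minimum met.
Weighted total:
  Productivity 71 × 0.52 = 36.92
  Technical skill 96 × 0.1 = 9.6
  Communication 74 × 0.29 = 21.46
  Collaboration 66 × 0.09 = 5.94
Sum = 73.92
Bonus: 73.92 + 4 = 77.92
77.92 is ≥ 76 and < 79 → C+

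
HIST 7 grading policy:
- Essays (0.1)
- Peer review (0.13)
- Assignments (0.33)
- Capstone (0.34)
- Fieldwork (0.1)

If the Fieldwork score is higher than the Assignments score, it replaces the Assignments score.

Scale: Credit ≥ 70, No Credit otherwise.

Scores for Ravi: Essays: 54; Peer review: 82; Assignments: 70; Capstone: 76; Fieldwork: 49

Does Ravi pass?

No Credit

Fieldwork (49) ≤ Assignments (70), so Assignments stays at 70.
Weighted total:
  Essays 54 × 0.1 = 5.4
  Peer review 82 × 0.13 = 10.66
  Assignments 70 × 0.33 = 23.1
  Capstone 76 × 0.34 = 25.84
  Fieldwork 49 × 0.1 = 4.9
Sum = 69.9
69.9 < 70 → No Credit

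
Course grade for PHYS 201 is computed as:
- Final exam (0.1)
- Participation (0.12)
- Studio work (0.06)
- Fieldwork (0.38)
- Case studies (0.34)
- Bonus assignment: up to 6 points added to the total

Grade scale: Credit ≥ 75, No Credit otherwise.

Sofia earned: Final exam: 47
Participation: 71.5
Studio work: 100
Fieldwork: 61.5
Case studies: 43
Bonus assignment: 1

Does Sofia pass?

Weighted total:
  Final exam 47 × 0.1 = 4.7
  Participation 71.5 × 0.12 = 8.58
  Studio work 100 × 0.06 = 6
  Fieldwork 61.5 × 0.38 = 23.37
  Case studies 43 × 0.34 = 14.62
Sum = 57.27
Bonus assignment: 57.27 + 1 = 58.27
58.27 < 75 → No Credit

No Credit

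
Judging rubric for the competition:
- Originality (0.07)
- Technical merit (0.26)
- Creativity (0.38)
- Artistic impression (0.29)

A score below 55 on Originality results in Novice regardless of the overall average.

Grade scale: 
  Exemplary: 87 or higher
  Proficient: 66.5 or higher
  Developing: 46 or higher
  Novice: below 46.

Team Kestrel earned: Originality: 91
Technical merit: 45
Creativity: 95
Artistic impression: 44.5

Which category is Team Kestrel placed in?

Proficient

Originality score 91 ≥ 55: minimum met.
Weighted total:
  Originality 91 × 0.07 = 6.37
  Technical merit 45 × 0.26 = 11.7
  Creativity 95 × 0.38 = 36.1
  Artistic impression 44.5 × 0.29 = 12.905
Sum = 67.075
67.075 is ≥ 66.5 and < 87 → Proficient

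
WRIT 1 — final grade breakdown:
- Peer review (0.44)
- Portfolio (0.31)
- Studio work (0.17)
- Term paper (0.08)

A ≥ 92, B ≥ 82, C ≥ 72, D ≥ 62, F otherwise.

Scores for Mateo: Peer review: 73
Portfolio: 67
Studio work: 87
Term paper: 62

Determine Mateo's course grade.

Weighted total:
  Peer review 73 × 0.44 = 32.12
  Portfolio 67 × 0.31 = 20.77
  Studio work 87 × 0.17 = 14.79
  Term paper 62 × 0.08 = 4.96
Sum = 72.64
72.64 is ≥ 72 and < 82 → C

C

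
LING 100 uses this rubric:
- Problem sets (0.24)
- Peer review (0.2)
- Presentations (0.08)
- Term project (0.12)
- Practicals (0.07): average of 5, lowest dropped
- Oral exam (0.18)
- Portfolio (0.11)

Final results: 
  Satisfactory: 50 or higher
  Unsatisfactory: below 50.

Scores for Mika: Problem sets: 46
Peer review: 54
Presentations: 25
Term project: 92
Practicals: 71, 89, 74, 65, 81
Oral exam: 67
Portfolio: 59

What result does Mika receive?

Satisfactory

Practicals: drop 65 → average of remaining 4 = 315/4 = 78.75
Weighted total:
  Problem sets 46 × 0.24 = 11.04
  Peer review 54 × 0.2 = 10.8
  Presentations 25 × 0.08 = 2
  Term project 92 × 0.12 = 11.04
  Practicals 78.75 × 0.07 = 5.5125
  Oral exam 67 × 0.18 = 12.06
  Portfolio 59 × 0.11 = 6.49
Sum = 58.9425
58.9425 ≥ 50 → Satisfactory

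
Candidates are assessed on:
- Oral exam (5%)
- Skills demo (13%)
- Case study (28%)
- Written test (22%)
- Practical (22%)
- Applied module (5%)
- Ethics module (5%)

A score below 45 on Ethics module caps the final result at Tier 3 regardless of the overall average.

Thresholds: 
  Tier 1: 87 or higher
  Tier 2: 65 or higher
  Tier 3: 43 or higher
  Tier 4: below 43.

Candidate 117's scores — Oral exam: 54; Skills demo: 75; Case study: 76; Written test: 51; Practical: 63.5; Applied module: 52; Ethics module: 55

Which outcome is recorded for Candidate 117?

Tier 3

Ethics module score 55 ≥ 45: minimum met.
Weighted total:
  Oral exam 54 × 0.05 = 2.7
  Skills demo 75 × 0.13 = 9.75
  Case study 76 × 0.28 = 21.28
  Written test 51 × 0.22 = 11.22
  Practical 63.5 × 0.22 = 13.97
  Applied module 52 × 0.05 = 2.6
  Ethics module 55 × 0.05 = 2.75
Sum = 64.27
64.27 is ≥ 43 and < 65 → Tier 3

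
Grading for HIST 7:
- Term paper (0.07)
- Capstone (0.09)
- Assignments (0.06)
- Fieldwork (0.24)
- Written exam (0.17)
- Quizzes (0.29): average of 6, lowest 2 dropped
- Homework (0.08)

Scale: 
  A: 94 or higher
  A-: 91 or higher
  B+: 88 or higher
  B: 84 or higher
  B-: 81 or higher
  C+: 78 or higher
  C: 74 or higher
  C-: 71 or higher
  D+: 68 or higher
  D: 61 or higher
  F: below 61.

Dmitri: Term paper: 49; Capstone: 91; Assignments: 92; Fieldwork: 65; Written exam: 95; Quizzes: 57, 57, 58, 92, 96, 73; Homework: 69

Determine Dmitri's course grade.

Quizzes: drop 57, 57 → average of remaining 4 = 319/4 = 79.75
Weighted total:
  Term paper 49 × 0.07 = 3.43
  Capstone 91 × 0.09 = 8.19
  Assignments 92 × 0.06 = 5.52
  Fieldwork 65 × 0.24 = 15.6
  Written exam 95 × 0.17 = 16.15
  Quizzes 79.75 × 0.29 = 23.1275
  Homework 69 × 0.08 = 5.52
Sum = 77.5375
77.5375 is ≥ 74 and < 78 → C

C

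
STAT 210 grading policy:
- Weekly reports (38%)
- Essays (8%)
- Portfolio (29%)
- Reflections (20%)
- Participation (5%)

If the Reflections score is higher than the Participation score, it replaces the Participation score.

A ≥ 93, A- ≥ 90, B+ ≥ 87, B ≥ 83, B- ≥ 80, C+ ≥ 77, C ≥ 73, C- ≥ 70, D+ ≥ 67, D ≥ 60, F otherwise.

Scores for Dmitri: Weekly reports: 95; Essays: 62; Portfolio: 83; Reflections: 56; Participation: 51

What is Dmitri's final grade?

Reflections (56) > Participation (51), so Participation counts as 56.
Weighted total:
  Weekly reports 95 × 0.38 = 36.1
  Essays 62 × 0.08 = 4.96
  Portfolio 83 × 0.29 = 24.07
  Reflections 56 × 0.2 = 11.2
  Participation 56 × 0.05 = 2.8
Sum = 79.13
79.13 is ≥ 77 and < 80 → C+

C+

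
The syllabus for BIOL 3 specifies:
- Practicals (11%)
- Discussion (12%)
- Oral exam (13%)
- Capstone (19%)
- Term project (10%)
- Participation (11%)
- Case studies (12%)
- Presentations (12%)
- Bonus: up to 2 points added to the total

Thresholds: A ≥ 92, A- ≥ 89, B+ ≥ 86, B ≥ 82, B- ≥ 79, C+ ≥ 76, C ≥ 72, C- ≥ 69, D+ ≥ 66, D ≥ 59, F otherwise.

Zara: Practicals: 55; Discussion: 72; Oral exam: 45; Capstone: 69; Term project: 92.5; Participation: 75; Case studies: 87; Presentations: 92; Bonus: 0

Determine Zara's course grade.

Weighted total:
  Practicals 55 × 0.11 = 6.05
  Discussion 72 × 0.12 = 8.64
  Oral exam 45 × 0.13 = 5.85
  Capstone 69 × 0.19 = 13.11
  Term project 92.5 × 0.1 = 9.25
  Participation 75 × 0.11 = 8.25
  Case studies 87 × 0.12 = 10.44
  Presentations 92 × 0.12 = 11.04
Sum = 72.63
Bonus: 72.63 + 0 = 72.63
72.63 is ≥ 72 and < 76 → C

C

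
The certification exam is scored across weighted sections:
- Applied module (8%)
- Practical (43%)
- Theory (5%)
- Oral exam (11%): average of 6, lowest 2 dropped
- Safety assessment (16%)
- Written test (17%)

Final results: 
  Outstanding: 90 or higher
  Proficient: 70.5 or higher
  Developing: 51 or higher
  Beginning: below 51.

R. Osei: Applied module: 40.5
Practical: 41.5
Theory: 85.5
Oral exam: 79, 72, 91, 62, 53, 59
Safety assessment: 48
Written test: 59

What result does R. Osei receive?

Oral exam: drop 53, 59 → average of remaining 4 = 304/4 = 76
Weighted total:
  Applied module 40.5 × 0.08 = 3.24
  Practical 41.5 × 0.43 = 17.845
  Theory 85.5 × 0.05 = 4.275
  Oral exam 76 × 0.11 = 8.36
  Safety assessment 48 × 0.16 = 7.68
  Written test 59 × 0.17 = 10.03
Sum = 51.43
51.43 is ≥ 51 and < 70.5 → Developing

Developing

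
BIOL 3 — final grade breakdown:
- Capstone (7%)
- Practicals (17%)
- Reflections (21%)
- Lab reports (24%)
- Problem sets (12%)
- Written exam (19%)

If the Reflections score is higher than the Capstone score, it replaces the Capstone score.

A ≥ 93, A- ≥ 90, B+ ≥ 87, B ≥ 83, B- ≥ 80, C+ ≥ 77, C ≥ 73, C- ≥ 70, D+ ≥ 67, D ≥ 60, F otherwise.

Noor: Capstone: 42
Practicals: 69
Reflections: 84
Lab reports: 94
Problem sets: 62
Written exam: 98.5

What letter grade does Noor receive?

Reflections (84) > Capstone (42), so Capstone counts as 84.
Weighted total:
  Capstone 84 × 0.07 = 5.88
  Practicals 69 × 0.17 = 11.73
  Reflections 84 × 0.21 = 17.64
  Lab reports 94 × 0.24 = 22.56
  Problem sets 62 × 0.12 = 7.44
  Written exam 98.5 × 0.19 = 18.715
Sum = 83.965
83.965 is ≥ 83 and < 87 → B

B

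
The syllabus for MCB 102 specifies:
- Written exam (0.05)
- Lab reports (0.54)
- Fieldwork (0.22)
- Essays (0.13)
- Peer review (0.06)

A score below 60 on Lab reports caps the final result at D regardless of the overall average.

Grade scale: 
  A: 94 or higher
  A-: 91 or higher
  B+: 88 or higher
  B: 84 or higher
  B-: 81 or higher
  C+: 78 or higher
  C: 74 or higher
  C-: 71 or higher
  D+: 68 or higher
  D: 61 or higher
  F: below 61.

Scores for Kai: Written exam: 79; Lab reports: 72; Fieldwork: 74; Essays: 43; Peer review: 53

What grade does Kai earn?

Lab reports score 72 ≥ 60: minimum met.
Weighted total:
  Written exam 79 × 0.05 = 3.95
  Lab reports 72 × 0.54 = 38.88
  Fieldwork 74 × 0.22 = 16.28
  Essays 43 × 0.13 = 5.59
  Peer review 53 × 0.06 = 3.18
Sum = 67.88
67.88 is ≥ 61 and < 68 → D

D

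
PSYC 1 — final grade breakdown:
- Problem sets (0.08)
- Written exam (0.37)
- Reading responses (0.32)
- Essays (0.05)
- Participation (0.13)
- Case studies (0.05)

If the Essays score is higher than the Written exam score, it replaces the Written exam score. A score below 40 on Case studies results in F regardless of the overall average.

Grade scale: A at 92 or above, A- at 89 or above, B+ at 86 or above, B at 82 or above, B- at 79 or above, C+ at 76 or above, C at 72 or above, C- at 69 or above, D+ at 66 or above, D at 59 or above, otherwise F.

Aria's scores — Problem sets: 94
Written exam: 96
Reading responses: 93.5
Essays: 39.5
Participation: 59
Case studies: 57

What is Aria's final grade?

B

Essays (39.5) ≤ Written exam (96), so Written exam stays at 96.
Case studies score 57 ≥ 40: minimum met.
Weighted total:
  Problem sets 94 × 0.08 = 7.52
  Written exam 96 × 0.37 = 35.52
  Reading responses 93.5 × 0.32 = 29.92
  Essays 39.5 × 0.05 = 1.975
  Participation 59 × 0.13 = 7.67
  Case studies 57 × 0.05 = 2.85
Sum = 85.455
85.455 is ≥ 82 and < 86 → B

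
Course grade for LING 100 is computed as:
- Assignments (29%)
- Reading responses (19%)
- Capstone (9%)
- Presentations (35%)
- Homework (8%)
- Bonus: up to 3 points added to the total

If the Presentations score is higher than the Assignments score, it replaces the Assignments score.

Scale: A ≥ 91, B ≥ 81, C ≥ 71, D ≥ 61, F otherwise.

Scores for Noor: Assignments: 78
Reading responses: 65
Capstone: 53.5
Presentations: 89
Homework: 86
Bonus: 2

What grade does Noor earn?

Presentations (89) > Assignments (78), so Assignments counts as 89.
Weighted total:
  Assignments 89 × 0.29 = 25.81
  Reading responses 65 × 0.19 = 12.35
  Capstone 53.5 × 0.09 = 4.815
  Presentations 89 × 0.35 = 31.15
  Homework 86 × 0.08 = 6.88
Sum = 81.005
Bonus: 81.005 + 2 = 83.005
83.005 is ≥ 81 and < 91 → B

B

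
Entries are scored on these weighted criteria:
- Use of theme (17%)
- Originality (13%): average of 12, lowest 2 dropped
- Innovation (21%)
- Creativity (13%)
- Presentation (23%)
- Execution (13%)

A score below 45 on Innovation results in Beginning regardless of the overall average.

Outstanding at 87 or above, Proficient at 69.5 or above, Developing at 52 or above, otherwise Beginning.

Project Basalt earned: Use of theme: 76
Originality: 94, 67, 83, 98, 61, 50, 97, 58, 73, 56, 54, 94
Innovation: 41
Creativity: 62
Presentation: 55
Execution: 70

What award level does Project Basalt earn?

Beginning

Originality: drop 50, 54 → average of remaining 10 = 781/10 = 78.1
Innovation score 41 < 45: minimum not met.
Weighted total:
  Use of theme 76 × 0.17 = 12.92
  Originality 78.1 × 0.13 = 10.153
  Innovation 41 × 0.21 = 8.61
  Creativity 62 × 0.13 = 8.06
  Presentation 55 × 0.23 = 12.65
  Execution 70 × 0.13 = 9.1
Sum = 61.493
Because the Innovation minimum was not met, the result is Beginning.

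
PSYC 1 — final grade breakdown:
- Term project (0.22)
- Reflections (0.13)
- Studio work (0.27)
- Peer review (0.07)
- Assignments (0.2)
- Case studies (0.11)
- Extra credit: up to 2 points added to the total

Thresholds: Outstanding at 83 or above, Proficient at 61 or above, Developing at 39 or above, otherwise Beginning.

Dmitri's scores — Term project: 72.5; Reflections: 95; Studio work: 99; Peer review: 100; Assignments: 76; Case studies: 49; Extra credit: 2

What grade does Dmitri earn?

Outstanding

Weighted total:
  Term project 72.5 × 0.22 = 15.95
  Reflections 95 × 0.13 = 12.35
  Studio work 99 × 0.27 = 26.73
  Peer review 100 × 0.07 = 7
  Assignments 76 × 0.2 = 15.2
  Case studies 49 × 0.11 = 5.39
Sum = 82.62
Extra credit: 82.62 + 2 = 84.62
84.62 ≥ 83 → Outstanding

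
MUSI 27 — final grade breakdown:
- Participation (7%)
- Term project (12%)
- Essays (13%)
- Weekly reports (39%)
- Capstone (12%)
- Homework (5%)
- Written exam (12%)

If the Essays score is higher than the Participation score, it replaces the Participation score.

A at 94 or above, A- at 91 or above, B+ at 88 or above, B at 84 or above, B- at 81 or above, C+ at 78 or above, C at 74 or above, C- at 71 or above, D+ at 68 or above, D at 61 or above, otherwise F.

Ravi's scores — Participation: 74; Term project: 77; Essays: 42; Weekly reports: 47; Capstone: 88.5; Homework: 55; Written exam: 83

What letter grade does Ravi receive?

Essays (42) ≤ Participation (74), so Participation stays at 74.
Weighted total:
  Participation 74 × 0.07 = 5.18
  Term project 77 × 0.12 = 9.24
  Essays 42 × 0.13 = 5.46
  Weekly reports 47 × 0.39 = 18.33
  Capstone 88.5 × 0.12 = 10.62
  Homework 55 × 0.05 = 2.75
  Written exam 83 × 0.12 = 9.96
Sum = 61.54
61.54 is ≥ 61 and < 68 → D

D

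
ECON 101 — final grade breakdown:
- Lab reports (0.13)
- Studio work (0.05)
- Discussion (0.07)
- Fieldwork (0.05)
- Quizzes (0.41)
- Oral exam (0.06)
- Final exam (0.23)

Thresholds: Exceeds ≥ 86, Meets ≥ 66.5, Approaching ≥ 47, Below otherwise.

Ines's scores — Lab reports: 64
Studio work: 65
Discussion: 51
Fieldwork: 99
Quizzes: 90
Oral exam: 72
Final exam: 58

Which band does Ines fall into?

Meets

Weighted total:
  Lab reports 64 × 0.13 = 8.32
  Studio work 65 × 0.05 = 3.25
  Discussion 51 × 0.07 = 3.57
  Fieldwork 99 × 0.05 = 4.95
  Quizzes 90 × 0.41 = 36.9
  Oral exam 72 × 0.06 = 4.32
  Final exam 58 × 0.23 = 13.34
Sum = 74.65
74.65 is ≥ 66.5 and < 86 → Meets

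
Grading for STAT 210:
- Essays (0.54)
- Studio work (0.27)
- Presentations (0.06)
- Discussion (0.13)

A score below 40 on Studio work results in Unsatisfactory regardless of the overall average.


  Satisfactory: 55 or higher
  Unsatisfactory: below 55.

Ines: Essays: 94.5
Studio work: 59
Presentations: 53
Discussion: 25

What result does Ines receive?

Satisfactory

Studio work score 59 ≥ 40: minimum met.
Weighted total:
  Essays 94.5 × 0.54 = 51.03
  Studio work 59 × 0.27 = 15.93
  Presentations 53 × 0.06 = 3.18
  Discussion 25 × 0.13 = 3.25
Sum = 73.39
73.39 ≥ 55 → Satisfactory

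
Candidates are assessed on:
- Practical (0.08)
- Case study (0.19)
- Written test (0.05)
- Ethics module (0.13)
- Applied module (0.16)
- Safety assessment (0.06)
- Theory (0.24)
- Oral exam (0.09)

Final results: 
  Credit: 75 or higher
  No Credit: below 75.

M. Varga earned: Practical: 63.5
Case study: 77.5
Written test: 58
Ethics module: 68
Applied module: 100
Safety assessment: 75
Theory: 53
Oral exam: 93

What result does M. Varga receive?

No Credit

Weighted total:
  Practical 63.5 × 0.08 = 5.08
  Case study 77.5 × 0.19 = 14.725
  Written test 58 × 0.05 = 2.9
  Ethics module 68 × 0.13 = 8.84
  Applied module 100 × 0.16 = 16
  Safety assessment 75 × 0.06 = 4.5
  Theory 53 × 0.24 = 12.72
  Oral exam 93 × 0.09 = 8.37
Sum = 73.135
73.135 < 75 → No Credit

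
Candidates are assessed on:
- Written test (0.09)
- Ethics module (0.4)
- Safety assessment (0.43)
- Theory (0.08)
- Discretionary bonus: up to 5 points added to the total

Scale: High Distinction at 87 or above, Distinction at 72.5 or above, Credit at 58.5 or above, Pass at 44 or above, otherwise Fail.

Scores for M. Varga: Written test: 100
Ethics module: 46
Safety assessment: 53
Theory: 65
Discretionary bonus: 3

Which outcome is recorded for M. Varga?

Weighted total:
  Written test 100 × 0.09 = 9
  Ethics module 46 × 0.4 = 18.4
  Safety assessment 53 × 0.43 = 22.79
  Theory 65 × 0.08 = 5.2
Sum = 55.39
Discretionary bonus: 55.39 + 3 = 58.39
58.39 is ≥ 44 and < 58.5 → Pass

Pass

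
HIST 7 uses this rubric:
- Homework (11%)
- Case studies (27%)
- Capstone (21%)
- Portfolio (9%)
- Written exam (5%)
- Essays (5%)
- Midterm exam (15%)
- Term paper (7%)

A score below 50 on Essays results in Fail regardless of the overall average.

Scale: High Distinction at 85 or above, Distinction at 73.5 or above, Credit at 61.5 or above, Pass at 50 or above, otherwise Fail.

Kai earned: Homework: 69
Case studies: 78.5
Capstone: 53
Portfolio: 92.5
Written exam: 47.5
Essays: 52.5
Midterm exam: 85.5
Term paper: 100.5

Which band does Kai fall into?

Essays score 52.5 ≥ 50: minimum met.
Weighted total:
  Homework 69 × 0.11 = 7.59
  Case studies 78.5 × 0.27 = 21.195
  Capstone 53 × 0.21 = 11.13
  Portfolio 92.5 × 0.09 = 8.325
  Written exam 47.5 × 0.05 = 2.375
  Essays 52.5 × 0.05 = 2.625
  Midterm exam 85.5 × 0.15 = 12.825
  Term paper 100.5 × 0.07 = 7.035
Sum = 73.1
73.1 is ≥ 61.5 and < 73.5 → Credit

Credit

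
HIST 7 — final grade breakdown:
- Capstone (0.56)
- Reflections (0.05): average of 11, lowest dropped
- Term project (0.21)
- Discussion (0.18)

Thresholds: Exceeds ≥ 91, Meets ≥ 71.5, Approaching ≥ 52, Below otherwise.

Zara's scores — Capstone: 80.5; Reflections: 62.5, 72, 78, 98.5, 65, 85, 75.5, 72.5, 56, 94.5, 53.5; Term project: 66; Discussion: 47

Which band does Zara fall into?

Approaching

Reflections: drop 53.5 → average of remaining 10 = 759.5/10 = 75.95
Weighted total:
  Capstone 80.5 × 0.56 = 45.08
  Reflections 75.95 × 0.05 = 3.7975
  Term project 66 × 0.21 = 13.86
  Discussion 47 × 0.18 = 8.46
Sum = 71.1975
71.1975 is ≥ 52 and < 71.5 → Approaching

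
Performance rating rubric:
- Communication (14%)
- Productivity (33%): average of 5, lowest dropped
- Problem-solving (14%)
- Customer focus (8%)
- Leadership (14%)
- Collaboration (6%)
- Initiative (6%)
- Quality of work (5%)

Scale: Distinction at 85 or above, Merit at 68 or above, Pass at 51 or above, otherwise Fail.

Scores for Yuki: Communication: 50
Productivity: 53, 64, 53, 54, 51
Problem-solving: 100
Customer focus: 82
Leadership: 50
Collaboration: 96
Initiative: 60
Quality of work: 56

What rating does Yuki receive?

Pass

Productivity: drop 51 → average of remaining 4 = 224/4 = 56
Weighted total:
  Communication 50 × 0.14 = 7
  Productivity 56 × 0.33 = 18.48
  Problem-solving 100 × 0.14 = 14
  Customer focus 82 × 0.08 = 6.56
  Leadership 50 × 0.14 = 7
  Collaboration 96 × 0.06 = 5.76
  Initiative 60 × 0.06 = 3.6
  Quality of work 56 × 0.05 = 2.8
Sum = 65.2
65.2 is ≥ 51 and < 68 → Pass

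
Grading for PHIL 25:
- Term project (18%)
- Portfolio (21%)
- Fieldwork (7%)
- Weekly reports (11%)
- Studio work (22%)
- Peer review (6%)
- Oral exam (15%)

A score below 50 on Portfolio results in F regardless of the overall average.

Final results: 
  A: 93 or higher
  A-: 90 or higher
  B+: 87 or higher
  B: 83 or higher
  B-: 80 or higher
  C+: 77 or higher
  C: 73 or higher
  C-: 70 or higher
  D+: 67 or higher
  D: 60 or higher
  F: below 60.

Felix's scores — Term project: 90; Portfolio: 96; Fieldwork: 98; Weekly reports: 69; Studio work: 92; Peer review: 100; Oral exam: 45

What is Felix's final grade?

B

Portfolio score 96 ≥ 50: minimum met.
Weighted total:
  Term project 90 × 0.18 = 16.2
  Portfolio 96 × 0.21 = 20.16
  Fieldwork 98 × 0.07 = 6.86
  Weekly reports 69 × 0.11 = 7.59
  Studio work 92 × 0.22 = 20.24
  Peer review 100 × 0.06 = 6
  Oral exam 45 × 0.15 = 6.75
Sum = 83.8
83.8 is ≥ 83 and < 87 → B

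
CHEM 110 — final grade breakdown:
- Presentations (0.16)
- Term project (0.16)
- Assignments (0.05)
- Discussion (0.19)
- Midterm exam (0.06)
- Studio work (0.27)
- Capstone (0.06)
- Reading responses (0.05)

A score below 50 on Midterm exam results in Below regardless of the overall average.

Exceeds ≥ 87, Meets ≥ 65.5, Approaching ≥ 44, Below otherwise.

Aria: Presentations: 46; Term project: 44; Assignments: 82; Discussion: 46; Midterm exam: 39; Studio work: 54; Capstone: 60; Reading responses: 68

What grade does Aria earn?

Midterm exam score 39 < 50: minimum not met.
Weighted total:
  Presentations 46 × 0.16 = 7.36
  Term project 44 × 0.16 = 7.04
  Assignments 82 × 0.05 = 4.1
  Discussion 46 × 0.19 = 8.74
  Midterm exam 39 × 0.06 = 2.34
  Studio work 54 × 0.27 = 14.58
  Capstone 60 × 0.06 = 3.6
  Reading responses 68 × 0.05 = 3.4
Sum = 51.16
Because the Midterm exam minimum was not met, the result is Below.

Below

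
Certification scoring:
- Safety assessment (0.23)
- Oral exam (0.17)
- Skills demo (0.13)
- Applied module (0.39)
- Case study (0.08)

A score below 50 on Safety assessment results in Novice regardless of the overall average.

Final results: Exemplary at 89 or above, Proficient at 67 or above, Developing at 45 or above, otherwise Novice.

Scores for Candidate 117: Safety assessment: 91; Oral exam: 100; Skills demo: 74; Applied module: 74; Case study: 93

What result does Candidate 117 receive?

Safety assessment score 91 ≥ 50: minimum met.
Weighted total:
  Safety assessment 91 × 0.23 = 20.93
  Oral exam 100 × 0.17 = 17
  Skills demo 74 × 0.13 = 9.62
  Applied module 74 × 0.39 = 28.86
  Case study 93 × 0.08 = 7.44
Sum = 83.85
83.85 is ≥ 67 and < 89 → Proficient

Proficient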